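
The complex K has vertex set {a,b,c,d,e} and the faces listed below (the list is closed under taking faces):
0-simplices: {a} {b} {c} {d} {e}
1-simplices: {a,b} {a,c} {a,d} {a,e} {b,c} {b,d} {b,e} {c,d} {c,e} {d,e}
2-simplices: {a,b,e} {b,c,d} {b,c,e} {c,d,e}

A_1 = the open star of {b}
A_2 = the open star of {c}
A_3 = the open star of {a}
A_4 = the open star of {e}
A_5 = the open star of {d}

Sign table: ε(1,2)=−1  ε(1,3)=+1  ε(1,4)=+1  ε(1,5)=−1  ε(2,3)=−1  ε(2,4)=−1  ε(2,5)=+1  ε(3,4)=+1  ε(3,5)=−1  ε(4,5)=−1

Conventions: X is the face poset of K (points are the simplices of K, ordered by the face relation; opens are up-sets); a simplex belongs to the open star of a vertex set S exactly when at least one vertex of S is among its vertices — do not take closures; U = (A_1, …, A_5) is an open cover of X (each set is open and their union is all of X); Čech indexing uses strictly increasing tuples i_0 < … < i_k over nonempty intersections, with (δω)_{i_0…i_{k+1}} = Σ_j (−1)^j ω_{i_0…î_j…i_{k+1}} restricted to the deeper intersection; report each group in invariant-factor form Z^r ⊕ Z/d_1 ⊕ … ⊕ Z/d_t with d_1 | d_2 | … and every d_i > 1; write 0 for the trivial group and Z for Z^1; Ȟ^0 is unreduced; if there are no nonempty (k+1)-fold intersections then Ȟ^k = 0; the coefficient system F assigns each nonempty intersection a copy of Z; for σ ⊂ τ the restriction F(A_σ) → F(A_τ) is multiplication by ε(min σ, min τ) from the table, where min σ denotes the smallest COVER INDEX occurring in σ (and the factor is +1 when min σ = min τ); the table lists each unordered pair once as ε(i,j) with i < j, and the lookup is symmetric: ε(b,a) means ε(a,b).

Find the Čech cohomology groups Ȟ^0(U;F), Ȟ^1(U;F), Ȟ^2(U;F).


Ȟ^0 = Z,  Ȟ^1 = Z^2,  Ȟ^2 = 0

intersection data:
  A1={{b},{a,b},{b,c},{b,d},{b,e},{a,b,e},{b,c,d},{b,c,e}} A2={{c},{a,c},{b,c},{c,d},{c,e},{b,c,d},{b,c,e},{c,d,e}} A3={{a},{a,b},{a,c},{a,d},{a,e},{a,b,e}} A4={{e},{a,e},{b,e},{c,e},{d,e},{a,b,e},{b,c,e},{c,d,e}} A5={{d},{a,d},{b,d},{c,d},{d,e},{b,c,d},{c,d,e}}
  A12={{b,c},{b,c,d},{b,c,e}} A13={{a,b},{a,b,e}} A14={{b,e},{a,b,e},{b,c,e}} A15={{b,d},{b,c,d}} A23={{a,c}} A24={{c,e},{b,c,e},{c,d,e}} A25={{c,d},{b,c,d},{c,d,e}} A34={{a,e},{a,b,e}} A35={{a,d}} A45={{d,e},{c,d,e}}
  A124={{b,c,e}} A125={{b,c,d}} A134={{a,b,e}} A245={{c,d,e}}
C dims 5,10,4; δ0: rk 4, SNF 1^4; δ1: rk 4, SNF 1^4
Ȟ^0 = (5 − 4) − 0 = 1, so Ȟ^0 ≅ Z
Ȟ^1 = (10 − 4) − 4 = 2, so Ȟ^1 ≅ Z^2
Ȟ^2 = (4 − 0) − 4 = 0, so Ȟ^2 ≅ 0


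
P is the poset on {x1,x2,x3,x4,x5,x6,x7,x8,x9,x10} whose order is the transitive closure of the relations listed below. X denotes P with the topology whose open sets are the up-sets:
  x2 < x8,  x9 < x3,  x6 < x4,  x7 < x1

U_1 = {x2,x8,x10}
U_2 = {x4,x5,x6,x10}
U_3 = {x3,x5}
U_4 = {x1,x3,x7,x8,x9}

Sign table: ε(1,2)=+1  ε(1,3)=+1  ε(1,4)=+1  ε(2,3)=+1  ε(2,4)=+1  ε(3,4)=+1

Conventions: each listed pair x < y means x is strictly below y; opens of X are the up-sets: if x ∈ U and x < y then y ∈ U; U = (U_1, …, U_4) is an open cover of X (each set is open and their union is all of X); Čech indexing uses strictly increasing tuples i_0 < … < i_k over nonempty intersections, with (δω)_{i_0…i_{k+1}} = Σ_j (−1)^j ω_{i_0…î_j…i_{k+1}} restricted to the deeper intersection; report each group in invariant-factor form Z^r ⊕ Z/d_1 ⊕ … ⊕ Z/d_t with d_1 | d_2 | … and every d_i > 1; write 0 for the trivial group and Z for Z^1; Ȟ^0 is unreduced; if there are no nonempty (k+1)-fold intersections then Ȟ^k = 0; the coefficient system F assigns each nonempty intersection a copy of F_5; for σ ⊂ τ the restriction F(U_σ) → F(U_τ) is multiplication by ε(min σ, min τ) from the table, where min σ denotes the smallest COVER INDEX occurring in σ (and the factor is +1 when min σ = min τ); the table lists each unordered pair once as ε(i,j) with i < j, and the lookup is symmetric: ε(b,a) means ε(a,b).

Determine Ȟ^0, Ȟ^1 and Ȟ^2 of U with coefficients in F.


Ȟ^0 = Z/5, Ȟ^1 = Z/5, Ȟ^2 = 0

nerve of the cover:
  U12={x10} U14={x8} U23={x5} U34={x3}
C dims 4,4; δ0: rk_F5 3
Ȟ^0 = (4 − 3) − 0 = 1, so Ȟ^0 ≅ Z/5
Ȟ^1 = (4 − 0) − 3 = 1, so Ȟ^1 ≅ Z/5
Ȟ^2 = (0 − 0) − 0 = 0, so Ȟ^2 ≅ 0


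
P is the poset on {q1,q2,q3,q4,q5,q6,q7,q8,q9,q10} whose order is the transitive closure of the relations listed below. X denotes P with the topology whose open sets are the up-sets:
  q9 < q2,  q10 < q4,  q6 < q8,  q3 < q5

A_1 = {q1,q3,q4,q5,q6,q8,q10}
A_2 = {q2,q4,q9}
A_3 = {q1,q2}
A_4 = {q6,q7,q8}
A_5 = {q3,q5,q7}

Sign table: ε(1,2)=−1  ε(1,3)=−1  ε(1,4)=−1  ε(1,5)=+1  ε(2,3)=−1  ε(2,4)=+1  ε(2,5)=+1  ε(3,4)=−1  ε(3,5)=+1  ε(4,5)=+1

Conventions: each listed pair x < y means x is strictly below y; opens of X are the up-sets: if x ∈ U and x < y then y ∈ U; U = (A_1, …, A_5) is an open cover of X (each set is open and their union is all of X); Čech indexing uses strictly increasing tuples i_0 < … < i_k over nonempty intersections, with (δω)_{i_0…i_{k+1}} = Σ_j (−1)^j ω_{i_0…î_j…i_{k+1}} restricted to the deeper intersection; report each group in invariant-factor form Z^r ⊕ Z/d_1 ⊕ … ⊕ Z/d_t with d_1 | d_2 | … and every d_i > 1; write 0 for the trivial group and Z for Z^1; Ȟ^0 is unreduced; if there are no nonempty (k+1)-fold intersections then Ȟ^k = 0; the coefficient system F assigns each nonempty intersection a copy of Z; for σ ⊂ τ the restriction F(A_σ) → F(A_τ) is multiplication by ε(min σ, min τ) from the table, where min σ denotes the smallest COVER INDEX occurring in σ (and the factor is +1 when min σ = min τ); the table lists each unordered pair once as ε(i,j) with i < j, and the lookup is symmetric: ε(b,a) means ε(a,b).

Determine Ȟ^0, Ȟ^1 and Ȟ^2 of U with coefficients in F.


Ȟ^0(U;F) ≅ 0, Ȟ^1(U;F) ≅ Z ⊕ Z/2 and Ȟ^2(U;F) ≅ 0

intersection data:
  A12={q4} A13={q1} A14={q6,q8} A15={q3,q5} A23={q2} A45={q7}
C dims 5,6; δ0: rk 5, SNF 1^4·2
Ȟ^0 = (5 − 5) − 0 = 0, so Ȟ^0 ≅ 0
Ȟ^1 = (6 − 0) − 5 = 1 plus torsion [2], so Ȟ^1 ≅ Z ⊕ Z/2
Ȟ^2 = (0 − 0) − 0 = 0, so Ȟ^2 ≅ 0


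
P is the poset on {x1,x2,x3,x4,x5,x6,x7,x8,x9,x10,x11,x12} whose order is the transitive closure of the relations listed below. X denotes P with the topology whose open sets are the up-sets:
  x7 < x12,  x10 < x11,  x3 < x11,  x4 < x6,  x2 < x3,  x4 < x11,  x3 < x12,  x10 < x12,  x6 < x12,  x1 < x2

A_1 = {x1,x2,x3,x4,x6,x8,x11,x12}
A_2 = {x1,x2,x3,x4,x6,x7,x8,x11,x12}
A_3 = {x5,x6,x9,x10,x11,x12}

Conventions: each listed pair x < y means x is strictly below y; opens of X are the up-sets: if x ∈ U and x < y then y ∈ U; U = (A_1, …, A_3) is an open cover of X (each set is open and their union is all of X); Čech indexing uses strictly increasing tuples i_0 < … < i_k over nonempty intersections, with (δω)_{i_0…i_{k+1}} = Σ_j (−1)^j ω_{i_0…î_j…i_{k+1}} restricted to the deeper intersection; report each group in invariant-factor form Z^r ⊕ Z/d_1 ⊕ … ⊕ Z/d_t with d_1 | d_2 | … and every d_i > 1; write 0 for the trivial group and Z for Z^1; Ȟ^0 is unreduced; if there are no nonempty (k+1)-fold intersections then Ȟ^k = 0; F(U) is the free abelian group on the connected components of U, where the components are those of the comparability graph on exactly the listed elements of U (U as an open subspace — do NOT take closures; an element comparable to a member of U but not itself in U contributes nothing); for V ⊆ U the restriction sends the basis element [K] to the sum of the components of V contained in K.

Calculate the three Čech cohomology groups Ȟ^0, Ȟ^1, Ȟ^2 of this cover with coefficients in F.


cover nerve:
  A12={x1,x2,x3,x4,x6,x8,x11,x12} A13={x6,x11,x12} A23={x6,x11,x12}
  A123={x6,x11,x12}
components per intersection:
  A1: {x1,x2,x3,x4,x6,x11,x12} {x8}
  A2: {x1,x2,x3,x4,x6,x7,x11,x12} {x8}
  A3: {x5} {x6,x10,x11,x12} {x9}
  A12: {x1,x2,x3,x4,x6,x11,x12} {x8}
  A13: {x6,x12} {x11}
  A23: {x6,x12} {x11}
  A123: {x6,x12} {x11}
C dims 7,6,2; δ0: rk 3, SNF 1^3; δ1: rk 2, SNF 1^2
Ȟ^0: (7−3)−0=4 ⇒ Z^4
Ȟ^1: (6−2)−3=1 ⇒ Z
Ȟ^2: (2−0)−2=0 ⇒ 0

Ȟ^0 ≅ Z^4, Ȟ^1 ≅ Z and Ȟ^2 ≅ 0


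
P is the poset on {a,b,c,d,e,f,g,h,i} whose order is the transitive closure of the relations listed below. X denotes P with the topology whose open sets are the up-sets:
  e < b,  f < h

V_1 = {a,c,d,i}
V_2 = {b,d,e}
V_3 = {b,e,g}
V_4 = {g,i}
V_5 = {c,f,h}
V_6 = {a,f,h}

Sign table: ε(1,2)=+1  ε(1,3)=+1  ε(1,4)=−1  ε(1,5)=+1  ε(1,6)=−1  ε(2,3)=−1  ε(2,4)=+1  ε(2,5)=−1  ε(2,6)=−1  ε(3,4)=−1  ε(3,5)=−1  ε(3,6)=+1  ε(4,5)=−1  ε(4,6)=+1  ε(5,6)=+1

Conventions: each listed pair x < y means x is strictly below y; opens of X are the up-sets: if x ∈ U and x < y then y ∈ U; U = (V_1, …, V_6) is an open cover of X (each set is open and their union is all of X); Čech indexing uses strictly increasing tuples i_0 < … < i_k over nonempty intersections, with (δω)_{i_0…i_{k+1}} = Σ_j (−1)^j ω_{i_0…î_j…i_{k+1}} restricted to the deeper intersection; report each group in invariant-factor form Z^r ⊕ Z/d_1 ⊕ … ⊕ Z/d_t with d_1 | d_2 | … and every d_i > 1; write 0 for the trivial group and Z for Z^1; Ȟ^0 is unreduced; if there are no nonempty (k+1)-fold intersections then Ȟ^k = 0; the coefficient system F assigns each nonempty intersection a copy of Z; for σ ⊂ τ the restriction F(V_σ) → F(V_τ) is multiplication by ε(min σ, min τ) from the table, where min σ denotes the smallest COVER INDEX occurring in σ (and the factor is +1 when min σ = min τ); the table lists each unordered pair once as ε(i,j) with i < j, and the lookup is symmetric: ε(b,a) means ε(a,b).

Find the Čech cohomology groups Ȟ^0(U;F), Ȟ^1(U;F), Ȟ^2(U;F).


Ȟ^0 = 0,  Ȟ^1 = Z ⊕ Z/2,  Ȟ^2 = 0

nonempty overlaps:
  V12={d} V14={i} V15={c} V16={a} V23={b,e} V34={g} V56={f,h}
C dims 6,7; δ0: rk 6, SNF 1^5·2
degree 0: 6−6−0 = 0 → Ȟ^0 ≅ 0
degree 1: 7−0−6 = 1 plus torsion [2] → Ȟ^1 ≅ Z ⊕ Z/2
degree 2: 0−0−0 = 0 → Ȟ^2 ≅ 0


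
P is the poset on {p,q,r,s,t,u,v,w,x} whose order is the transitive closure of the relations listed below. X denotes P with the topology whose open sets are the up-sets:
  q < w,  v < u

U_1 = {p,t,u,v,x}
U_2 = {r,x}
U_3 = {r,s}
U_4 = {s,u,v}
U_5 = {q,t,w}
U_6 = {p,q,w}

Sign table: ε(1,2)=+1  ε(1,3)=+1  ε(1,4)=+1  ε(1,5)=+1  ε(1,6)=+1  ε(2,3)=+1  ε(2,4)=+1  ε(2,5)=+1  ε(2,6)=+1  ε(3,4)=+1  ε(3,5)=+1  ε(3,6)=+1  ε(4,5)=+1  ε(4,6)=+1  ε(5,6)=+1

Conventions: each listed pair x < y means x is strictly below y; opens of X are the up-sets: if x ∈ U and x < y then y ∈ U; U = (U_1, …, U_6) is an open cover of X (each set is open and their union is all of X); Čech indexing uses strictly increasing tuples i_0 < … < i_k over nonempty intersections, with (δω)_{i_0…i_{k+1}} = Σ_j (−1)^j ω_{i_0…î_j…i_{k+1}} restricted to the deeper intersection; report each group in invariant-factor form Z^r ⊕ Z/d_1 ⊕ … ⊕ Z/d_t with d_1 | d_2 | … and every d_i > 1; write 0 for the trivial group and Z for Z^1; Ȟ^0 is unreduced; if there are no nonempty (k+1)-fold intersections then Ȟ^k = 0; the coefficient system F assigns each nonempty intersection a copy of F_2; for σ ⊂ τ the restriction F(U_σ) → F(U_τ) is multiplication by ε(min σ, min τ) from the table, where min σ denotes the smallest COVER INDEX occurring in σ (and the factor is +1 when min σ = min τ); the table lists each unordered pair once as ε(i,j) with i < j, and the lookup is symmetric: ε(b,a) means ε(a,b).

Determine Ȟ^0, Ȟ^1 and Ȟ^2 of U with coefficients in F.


cover nerve:
  U12={x} U14={u,v} U15={t} U16={p} U23={r} U34={s} U56={q,w}
C dims 6,7; δ0: rk_F2 5
Ȟ^0: (6−5)−0=1 ⇒ Z/2
Ȟ^1: (7−0)−5=2 ⇒ Z/2 ⊕ Z/2
Ȟ^2: (0−0)−0=0 ⇒ 0

Ȟ^0 ≅ Z/2, Ȟ^1 ≅ Z/2 ⊕ Z/2, Ȟ^2 ≅ 0


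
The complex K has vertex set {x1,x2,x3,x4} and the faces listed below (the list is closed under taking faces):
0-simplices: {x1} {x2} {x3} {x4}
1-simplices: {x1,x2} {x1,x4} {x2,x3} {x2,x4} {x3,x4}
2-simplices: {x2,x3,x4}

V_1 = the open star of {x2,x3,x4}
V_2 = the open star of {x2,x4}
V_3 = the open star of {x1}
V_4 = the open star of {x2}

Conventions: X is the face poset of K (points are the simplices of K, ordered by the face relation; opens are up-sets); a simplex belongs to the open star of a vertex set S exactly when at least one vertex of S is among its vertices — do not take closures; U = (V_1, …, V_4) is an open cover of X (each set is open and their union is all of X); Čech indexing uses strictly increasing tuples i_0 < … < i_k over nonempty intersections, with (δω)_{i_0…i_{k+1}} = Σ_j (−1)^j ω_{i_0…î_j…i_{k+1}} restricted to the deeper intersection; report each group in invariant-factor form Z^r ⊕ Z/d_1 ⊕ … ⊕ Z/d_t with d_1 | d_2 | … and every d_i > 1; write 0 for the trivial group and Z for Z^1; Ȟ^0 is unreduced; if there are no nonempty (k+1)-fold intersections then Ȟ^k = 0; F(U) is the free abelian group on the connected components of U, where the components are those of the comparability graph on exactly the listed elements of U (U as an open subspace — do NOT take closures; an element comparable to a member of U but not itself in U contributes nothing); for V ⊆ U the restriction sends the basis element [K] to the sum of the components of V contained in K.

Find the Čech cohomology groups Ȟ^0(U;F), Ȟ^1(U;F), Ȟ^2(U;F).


Ȟ^0(U;F) ≅ Z,  Ȟ^1(U;F) ≅ Z,  Ȟ^2(U;F) ≅ 0

nerve simplices:
  V1={{x2},{x3},{x4},{x1,x2},{x1,x4},{x2,x3},{x2,x4},{x3,x4},{x2,x3,x4}} V2={{x2},{x4},{x1,x2},{x1,x4},{x2,x3},{x2,x4},{x3,x4},{x2,x3,x4}} V3={{x1},{x1,x2},{x1,x4}} V4={{x2},{x1,x2},{x2,x3},{x2,x4},{x2,x3,x4}}
  V12={{x2},{x4},{x1,x2},{x1,x4},{x2,x3},{x2,x4},{x3,x4},{x2,x3,x4}} V13={{x1,x2},{x1,x4}} V14={{x2},{x1,x2},{x2,x3},{x2,x4},{x2,x3,x4}} V23={{x1,x2},{x1,x4}} V24={{x2},{x1,x2},{x2,x3},{x2,x4},{x2,x3,x4}} V34={{x1,x2}}
  V123={{x1,x2},{x1,x4}} V124={{x2},{x1,x2},{x2,x3},{x2,x4},{x2,x3,x4}} V134={{x1,x2}} V234={{x1,x2}}
  V1234={{x1,x2}}
components per intersection:
  V1: {{x2},{x3},{x4},{x1,x2},{x1,x4},{x2,x3},{x2,x4},{x3,x4},{x2,x3,x4}}
  V2: {{x2},{x4},{x1,x2},{x1,x4},{x2,x3},{x2,x4},{x3,x4},{x2,x3,x4}}
  V3: {{x1},{x1,x2},{x1,x4}}
  V4: {{x2},{x1,x2},{x2,x3},{x2,x4},{x2,x3,x4}}
  V12: {{x2},{x4},{x1,x2},{x1,x4},{x2,x3},{x2,x4},{x3,x4},{x2,x3,x4}}
  V13: {{x1,x2}} {{x1,x4}}
  V14: {{x2},{x1,x2},{x2,x3},{x2,x4},{x2,x3,x4}}
  V23: {{x1,x2}} {{x1,x4}}
  V24: {{x2},{x1,x2},{x2,x3},{x2,x4},{x2,x3,x4}}
  V34: {{x1,x2}}
  V123: {{x1,x2}} {{x1,x4}}
  V124: {{x2},{x1,x2},{x2,x3},{x2,x4},{x2,x3,x4}}
  V134: {{x1,x2}}
  V234: {{x1,x2}}
  V1234: {{x1,x2}}
C dims 4,8,5,1; δ0: rk 3, SNF 1^3; δ1: rk 4, SNF 1^4; δ2: rk 1, SNF 1^1
degree 0: 4−3−0 = 1 → Ȟ^0 ≅ Z
degree 1: 8−4−3 = 1 → Ȟ^1 ≅ Z
degree 2: 5−1−4 = 0 → Ȟ^2 ≅ 0


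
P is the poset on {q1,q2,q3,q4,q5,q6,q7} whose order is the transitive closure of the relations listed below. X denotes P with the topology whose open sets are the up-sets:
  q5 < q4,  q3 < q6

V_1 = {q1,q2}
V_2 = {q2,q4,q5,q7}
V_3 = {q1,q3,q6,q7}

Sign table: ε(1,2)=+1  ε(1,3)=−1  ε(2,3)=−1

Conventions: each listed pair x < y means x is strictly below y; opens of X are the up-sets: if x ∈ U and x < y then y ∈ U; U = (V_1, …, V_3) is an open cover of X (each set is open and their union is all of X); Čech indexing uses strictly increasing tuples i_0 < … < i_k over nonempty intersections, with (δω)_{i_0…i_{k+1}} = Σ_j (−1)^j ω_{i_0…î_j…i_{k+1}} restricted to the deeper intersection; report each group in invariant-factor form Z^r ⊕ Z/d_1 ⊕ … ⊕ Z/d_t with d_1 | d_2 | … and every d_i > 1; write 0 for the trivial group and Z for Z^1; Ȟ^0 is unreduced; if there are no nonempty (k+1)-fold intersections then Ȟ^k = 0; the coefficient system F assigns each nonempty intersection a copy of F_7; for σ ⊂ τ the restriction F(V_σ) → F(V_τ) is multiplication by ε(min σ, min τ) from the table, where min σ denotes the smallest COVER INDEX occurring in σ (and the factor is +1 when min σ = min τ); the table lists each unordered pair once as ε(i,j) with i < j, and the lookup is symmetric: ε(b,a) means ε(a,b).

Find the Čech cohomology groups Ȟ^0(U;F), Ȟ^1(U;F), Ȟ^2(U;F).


Ȟ^0(U;F) ≅ Z/7; Ȟ^1(U;F) ≅ Z/7; Ȟ^2(U;F) ≅ 0

nerve of the cover:
  V12={q2} V13={q1} V23={q7}
C dims 3,3; δ0: rk_F7 2
Ȟ^0 = (3 − 2) − 0 = 1, so Ȟ^0 ≅ Z/7
Ȟ^1 = (3 − 0) − 2 = 1, so Ȟ^1 ≅ Z/7
Ȟ^2 = (0 − 0) − 0 = 0, so Ȟ^2 ≅ 0


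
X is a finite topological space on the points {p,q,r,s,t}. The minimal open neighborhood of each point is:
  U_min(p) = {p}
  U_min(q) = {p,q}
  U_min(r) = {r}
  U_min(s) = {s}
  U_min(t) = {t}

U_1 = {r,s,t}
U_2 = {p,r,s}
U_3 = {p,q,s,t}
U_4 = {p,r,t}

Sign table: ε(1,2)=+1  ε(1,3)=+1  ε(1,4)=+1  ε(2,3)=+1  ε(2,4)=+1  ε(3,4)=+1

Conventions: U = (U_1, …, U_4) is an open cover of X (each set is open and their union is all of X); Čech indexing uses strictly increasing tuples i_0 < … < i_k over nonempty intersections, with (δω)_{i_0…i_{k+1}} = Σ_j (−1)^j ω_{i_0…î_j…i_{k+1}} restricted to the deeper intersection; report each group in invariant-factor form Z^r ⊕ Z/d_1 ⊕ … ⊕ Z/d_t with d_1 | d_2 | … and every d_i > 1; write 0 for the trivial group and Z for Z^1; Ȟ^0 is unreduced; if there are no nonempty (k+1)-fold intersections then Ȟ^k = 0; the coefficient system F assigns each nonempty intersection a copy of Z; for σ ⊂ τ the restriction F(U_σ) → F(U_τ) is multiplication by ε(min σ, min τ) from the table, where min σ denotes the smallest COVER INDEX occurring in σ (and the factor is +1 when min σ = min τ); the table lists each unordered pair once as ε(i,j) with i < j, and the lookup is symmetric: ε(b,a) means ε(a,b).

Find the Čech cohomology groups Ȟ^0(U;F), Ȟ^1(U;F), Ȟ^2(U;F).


Ȟ^0 = Z; Ȟ^1 = 0; Ȟ^2 = Z

intersection data:
  U12={r,s} U13={s,t} U14={r,t} U23={p,s} U24={p,r} U34={p,t}
  U123={s} U124={r} U134={t} U234={p}
C dims 4,6,4; δ0: rk 3, SNF 1^3; δ1: rk 3, SNF 1^3
Ȟ^0 = (4 − 3) − 0 = 1, so Ȟ^0 ≅ Z
Ȟ^1 = (6 − 3) − 3 = 0, so Ȟ^1 ≅ 0
Ȟ^2 = (4 − 0) − 3 = 1, so Ȟ^2 ≅ Z


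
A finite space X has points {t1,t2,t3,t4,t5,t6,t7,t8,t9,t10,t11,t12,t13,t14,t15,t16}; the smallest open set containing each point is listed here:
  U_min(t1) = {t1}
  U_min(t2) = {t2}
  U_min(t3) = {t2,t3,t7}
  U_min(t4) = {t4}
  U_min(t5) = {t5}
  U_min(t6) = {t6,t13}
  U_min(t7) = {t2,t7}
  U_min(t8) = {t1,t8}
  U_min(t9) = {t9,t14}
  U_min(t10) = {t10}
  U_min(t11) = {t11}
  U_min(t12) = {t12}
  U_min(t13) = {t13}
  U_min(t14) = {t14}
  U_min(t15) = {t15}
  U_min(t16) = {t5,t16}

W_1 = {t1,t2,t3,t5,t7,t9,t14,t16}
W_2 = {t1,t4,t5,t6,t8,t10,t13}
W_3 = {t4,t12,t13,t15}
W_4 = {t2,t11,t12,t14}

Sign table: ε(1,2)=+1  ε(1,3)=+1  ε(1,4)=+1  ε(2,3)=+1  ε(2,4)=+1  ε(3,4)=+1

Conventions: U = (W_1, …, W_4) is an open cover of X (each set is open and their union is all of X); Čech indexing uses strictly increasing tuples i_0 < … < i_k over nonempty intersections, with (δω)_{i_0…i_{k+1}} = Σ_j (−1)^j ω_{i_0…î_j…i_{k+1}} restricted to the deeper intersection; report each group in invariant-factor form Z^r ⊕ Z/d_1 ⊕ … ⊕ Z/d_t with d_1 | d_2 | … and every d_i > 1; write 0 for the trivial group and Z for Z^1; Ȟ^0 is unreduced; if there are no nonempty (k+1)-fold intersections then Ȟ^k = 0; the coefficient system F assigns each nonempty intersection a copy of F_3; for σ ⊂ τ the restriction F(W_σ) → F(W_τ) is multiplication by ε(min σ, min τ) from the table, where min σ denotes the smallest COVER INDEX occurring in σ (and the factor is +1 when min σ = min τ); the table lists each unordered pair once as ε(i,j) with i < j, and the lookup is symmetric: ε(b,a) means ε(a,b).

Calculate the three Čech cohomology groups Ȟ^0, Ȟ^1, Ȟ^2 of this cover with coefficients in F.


nerve simplices:
  W12={t1,t5} W14={t2,t14} W23={t4,t13} W34={t12}
C dims 4,4; δ0: rk_F3 3
degree 0: 4−3−0 = 1 → Ȟ^0 ≅ Z/3
degree 1: 4−0−3 = 1 → Ȟ^1 ≅ Z/3
degree 2: 0−0−0 = 0 → Ȟ^2 ≅ 0

Ȟ^0 ≅ Z/3, Ȟ^1 ≅ Z/3 and Ȟ^2 ≅ 0


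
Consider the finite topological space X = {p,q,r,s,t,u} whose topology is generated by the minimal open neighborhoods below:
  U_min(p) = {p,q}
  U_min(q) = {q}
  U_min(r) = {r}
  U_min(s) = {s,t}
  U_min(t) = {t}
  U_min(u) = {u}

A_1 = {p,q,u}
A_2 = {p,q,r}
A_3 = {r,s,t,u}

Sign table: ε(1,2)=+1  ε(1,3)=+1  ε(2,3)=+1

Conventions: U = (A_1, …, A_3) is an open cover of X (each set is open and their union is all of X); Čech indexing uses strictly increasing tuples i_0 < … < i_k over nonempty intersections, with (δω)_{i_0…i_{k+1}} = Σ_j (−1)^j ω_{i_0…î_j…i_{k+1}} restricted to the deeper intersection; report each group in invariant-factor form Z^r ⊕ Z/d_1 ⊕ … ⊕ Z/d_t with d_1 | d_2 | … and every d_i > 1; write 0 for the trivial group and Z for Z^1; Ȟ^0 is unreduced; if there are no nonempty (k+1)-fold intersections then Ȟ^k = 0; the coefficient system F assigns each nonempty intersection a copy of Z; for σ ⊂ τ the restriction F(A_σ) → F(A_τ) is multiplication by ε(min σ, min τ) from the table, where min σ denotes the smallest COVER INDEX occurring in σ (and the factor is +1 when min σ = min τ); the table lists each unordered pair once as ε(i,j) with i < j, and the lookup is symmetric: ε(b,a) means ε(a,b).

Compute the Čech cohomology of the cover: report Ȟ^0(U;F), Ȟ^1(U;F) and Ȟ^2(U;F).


nerve of the cover:
  A12={p,q} A13={u} A23={r}
C dims 3,3; δ0: rk 2, SNF 1^2
Ȟ^0 = (3 − 2) − 0 = 1, so Ȟ^0 ≅ Z
Ȟ^1 = (3 − 0) − 2 = 1, so Ȟ^1 ≅ Z
Ȟ^2 = (0 − 0) − 0 = 0, so Ȟ^2 ≅ 0

Ȟ^0(U;F) ≅ Z,  Ȟ^1(U;F) ≅ Z,  Ȟ^2(U;F) ≅ 0


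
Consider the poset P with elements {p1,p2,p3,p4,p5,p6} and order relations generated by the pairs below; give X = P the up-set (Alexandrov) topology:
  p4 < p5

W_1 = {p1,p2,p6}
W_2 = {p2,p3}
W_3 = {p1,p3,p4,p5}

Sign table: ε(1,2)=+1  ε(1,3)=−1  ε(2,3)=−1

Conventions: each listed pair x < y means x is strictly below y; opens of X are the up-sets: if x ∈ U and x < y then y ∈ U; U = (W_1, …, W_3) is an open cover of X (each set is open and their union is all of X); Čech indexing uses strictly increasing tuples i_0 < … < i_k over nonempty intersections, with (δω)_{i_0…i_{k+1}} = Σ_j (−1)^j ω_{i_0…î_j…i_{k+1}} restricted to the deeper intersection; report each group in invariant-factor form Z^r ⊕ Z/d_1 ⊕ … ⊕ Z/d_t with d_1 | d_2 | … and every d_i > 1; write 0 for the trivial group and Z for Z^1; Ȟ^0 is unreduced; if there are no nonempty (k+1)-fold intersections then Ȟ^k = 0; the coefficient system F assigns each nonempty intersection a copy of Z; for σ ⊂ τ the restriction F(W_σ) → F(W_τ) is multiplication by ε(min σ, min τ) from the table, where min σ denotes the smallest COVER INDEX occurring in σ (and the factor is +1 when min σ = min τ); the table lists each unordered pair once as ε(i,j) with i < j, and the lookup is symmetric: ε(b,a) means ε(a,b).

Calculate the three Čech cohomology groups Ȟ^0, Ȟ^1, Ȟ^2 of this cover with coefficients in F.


nerve simplices:
  W12={p2} W13={p1} W23={p3}
C dims 3,3; δ0: rk 2, SNF 1^2
degree 0: 3−2−0 = 1 → Ȟ^0 ≅ Z
degree 1: 3−0−2 = 1 → Ȟ^1 ≅ Z
degree 2: 0−0−0 = 0 → Ȟ^2 ≅ 0

Ȟ^0(U;F) ≅ Z; Ȟ^1(U;F) ≅ Z; Ȟ^2(U;F) ≅ 0


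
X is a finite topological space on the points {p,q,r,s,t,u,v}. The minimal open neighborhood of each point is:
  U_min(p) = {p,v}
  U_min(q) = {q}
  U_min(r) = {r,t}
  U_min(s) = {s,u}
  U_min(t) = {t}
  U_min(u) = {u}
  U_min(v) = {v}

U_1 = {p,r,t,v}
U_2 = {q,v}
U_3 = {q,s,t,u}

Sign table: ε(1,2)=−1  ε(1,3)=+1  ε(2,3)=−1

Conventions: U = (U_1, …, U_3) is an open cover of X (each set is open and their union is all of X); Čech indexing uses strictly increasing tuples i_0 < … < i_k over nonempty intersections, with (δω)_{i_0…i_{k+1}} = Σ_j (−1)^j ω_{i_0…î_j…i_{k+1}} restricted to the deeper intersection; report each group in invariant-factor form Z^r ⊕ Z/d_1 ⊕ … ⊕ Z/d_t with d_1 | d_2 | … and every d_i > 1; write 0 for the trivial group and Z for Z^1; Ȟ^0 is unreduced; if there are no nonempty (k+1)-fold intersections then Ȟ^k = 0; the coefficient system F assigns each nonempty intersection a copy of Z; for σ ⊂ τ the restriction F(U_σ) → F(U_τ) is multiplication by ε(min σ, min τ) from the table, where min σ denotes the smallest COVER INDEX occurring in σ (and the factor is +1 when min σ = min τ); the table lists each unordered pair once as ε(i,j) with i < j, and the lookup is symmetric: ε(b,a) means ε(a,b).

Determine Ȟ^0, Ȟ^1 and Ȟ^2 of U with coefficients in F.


Ȟ^0 ≅ Z, Ȟ^1 ≅ Z and Ȟ^2 ≅ 0

cover nerve:
  U12={v} U13={t} U23={q}
C dims 3,3; δ0: rk 2, SNF 1^2
Ȟ^0: (3−2)−0=1 ⇒ Z
Ȟ^1: (3−0)−2=1 ⇒ Z
Ȟ^2: (0−0)−0=0 ⇒ 0


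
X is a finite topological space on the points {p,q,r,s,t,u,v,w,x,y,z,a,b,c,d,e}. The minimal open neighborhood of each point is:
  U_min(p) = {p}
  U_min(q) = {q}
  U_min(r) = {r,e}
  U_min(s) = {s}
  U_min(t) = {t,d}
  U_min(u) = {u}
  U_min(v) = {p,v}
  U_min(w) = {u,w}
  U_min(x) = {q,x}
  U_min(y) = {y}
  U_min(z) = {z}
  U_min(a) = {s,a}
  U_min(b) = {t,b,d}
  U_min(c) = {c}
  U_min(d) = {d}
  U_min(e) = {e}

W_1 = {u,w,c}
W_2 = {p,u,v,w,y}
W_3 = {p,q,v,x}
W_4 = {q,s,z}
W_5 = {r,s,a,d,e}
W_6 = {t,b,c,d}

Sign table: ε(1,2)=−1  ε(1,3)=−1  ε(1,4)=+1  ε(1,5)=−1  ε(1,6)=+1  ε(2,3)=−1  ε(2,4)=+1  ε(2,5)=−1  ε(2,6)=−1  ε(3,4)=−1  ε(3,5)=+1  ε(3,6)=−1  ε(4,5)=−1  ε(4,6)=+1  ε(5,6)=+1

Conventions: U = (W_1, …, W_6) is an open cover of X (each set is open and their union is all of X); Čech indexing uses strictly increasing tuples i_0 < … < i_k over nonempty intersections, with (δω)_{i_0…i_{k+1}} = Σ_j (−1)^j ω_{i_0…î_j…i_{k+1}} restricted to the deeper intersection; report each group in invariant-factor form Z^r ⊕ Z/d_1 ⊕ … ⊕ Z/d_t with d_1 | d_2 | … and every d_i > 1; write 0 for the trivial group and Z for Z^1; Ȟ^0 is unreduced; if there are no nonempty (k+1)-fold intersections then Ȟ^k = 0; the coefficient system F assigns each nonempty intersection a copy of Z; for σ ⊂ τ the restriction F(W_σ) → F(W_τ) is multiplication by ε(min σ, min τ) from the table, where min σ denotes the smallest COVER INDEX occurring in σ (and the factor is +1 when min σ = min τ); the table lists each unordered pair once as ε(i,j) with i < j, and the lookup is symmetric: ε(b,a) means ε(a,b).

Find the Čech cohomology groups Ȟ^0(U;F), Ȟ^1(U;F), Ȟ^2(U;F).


Ȟ^0 ≅ Z,  Ȟ^1 ≅ Z,  Ȟ^2 ≅ 0

nerve of the cover:
  W12={u,w} W16={c} W23={p,v} W34={q} W45={s} W56={d}
C dims 6,6; δ0: rk 5, SNF 1^5
Ȟ^0 = (6 − 5) − 0 = 1, so Ȟ^0 ≅ Z
Ȟ^1 = (6 − 0) − 5 = 1, so Ȟ^1 ≅ Z
Ȟ^2 = (0 − 0) − 0 = 0, so Ȟ^2 ≅ 0


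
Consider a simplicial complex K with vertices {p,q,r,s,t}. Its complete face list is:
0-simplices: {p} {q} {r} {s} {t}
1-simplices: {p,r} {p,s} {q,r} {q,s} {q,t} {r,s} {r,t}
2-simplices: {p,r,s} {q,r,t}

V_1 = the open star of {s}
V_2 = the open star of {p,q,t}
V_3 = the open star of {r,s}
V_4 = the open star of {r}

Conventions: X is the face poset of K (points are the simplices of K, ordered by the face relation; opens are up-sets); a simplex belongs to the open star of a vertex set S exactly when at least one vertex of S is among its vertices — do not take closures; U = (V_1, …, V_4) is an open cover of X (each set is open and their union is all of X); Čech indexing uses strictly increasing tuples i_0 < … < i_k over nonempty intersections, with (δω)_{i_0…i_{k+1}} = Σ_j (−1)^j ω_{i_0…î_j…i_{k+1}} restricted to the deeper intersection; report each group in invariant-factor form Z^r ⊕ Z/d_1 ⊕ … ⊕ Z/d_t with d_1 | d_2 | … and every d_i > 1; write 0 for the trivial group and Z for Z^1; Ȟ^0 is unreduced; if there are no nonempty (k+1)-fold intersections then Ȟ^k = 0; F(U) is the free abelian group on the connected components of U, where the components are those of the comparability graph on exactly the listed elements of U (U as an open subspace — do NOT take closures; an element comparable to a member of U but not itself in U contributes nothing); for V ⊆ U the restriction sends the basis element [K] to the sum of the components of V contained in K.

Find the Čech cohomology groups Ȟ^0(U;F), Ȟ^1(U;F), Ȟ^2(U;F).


Ȟ^0 ≅ Z; Ȟ^1 ≅ Z; Ȟ^2 ≅ 0

nerve of the cover:
  V1={{s},{p,s},{q,s},{r,s},{p,r,s}} V2={{p},{q},{t},{p,r},{p,s},{q,r},{q,s},{q,t},{r,t},{p,r,s},{q,r,t}} V3={{r},{s},{p,r},{p,s},{q,r},{q,s},{r,s},{r,t},{p,r,s},{q,r,t}} V4={{r},{p,r},{q,r},{r,s},{r,t},{p,r,s},{q,r,t}}
  V12={{p,s},{q,s},{p,r,s}} V13={{s},{p,s},{q,s},{r,s},{p,r,s}} V14={{r,s},{p,r,s}} V23={{p,r},{p,s},{q,r},{q,s},{r,t},{p,r,s},{q,r,t}} V24={{p,r},{q,r},{r,t},{p,r,s},{q,r,t}} V34={{r},{p,r},{q,r},{r,s},{r,t},{p,r,s},{q,r,t}}
  V123={{p,s},{q,s},{p,r,s}} V124={{p,r,s}} V134={{r,s},{p,r,s}} V234={{p,r},{q,r},{r,t},{p,r,s},{q,r,t}}
  V1234={{p,r,s}}
components per intersection:
  V1: {{s},{p,s},{q,s},{r,s},{p,r,s}}
  V2: {{p},{p,r},{p,s},{p,r,s}} {{q},{t},{q,r},{q,s},{q,t},{r,t},{q,r,t}}
  V3: {{r},{s},{p,r},{p,s},{q,r},{q,s},{r,s},{r,t},{p,r,s},{q,r,t}}
  V4: {{r},{p,r},{q,r},{r,s},{r,t},{p,r,s},{q,r,t}}
  V12: {{p,s},{p,r,s}} {{q,s}}
  V13: {{s},{p,s},{q,s},{r,s},{p,r,s}}
  V14: {{r,s},{p,r,s}}
  V23: {{p,r},{p,s},{p,r,s}} {{q,r},{r,t},{q,r,t}} {{q,s}}
  V24: {{p,r},{p,r,s}} {{q,r},{r,t},{q,r,t}}
  V34: {{r},{p,r},{q,r},{r,s},{r,t},{p,r,s},{q,r,t}}
  V123: {{p,s},{p,r,s}} {{q,s}}
  V124: {{p,r,s}}
  V134: {{r,s},{p,r,s}}
  V234: {{p,r},{p,r,s}} {{q,r},{r,t},{q,r,t}}
  V1234: {{p,r,s}}
C dims 5,10,6,1; δ0: rk 4, SNF 1^4; δ1: rk 5, SNF 1^5; δ2: rk 1, SNF 1^1
Ȟ^0 = (5 − 4) − 0 = 1, so Ȟ^0 ≅ Z
Ȟ^1 = (10 − 5) − 4 = 1, so Ȟ^1 ≅ Z
Ȟ^2 = (6 − 1) − 5 = 0, so Ȟ^2 ≅ 0


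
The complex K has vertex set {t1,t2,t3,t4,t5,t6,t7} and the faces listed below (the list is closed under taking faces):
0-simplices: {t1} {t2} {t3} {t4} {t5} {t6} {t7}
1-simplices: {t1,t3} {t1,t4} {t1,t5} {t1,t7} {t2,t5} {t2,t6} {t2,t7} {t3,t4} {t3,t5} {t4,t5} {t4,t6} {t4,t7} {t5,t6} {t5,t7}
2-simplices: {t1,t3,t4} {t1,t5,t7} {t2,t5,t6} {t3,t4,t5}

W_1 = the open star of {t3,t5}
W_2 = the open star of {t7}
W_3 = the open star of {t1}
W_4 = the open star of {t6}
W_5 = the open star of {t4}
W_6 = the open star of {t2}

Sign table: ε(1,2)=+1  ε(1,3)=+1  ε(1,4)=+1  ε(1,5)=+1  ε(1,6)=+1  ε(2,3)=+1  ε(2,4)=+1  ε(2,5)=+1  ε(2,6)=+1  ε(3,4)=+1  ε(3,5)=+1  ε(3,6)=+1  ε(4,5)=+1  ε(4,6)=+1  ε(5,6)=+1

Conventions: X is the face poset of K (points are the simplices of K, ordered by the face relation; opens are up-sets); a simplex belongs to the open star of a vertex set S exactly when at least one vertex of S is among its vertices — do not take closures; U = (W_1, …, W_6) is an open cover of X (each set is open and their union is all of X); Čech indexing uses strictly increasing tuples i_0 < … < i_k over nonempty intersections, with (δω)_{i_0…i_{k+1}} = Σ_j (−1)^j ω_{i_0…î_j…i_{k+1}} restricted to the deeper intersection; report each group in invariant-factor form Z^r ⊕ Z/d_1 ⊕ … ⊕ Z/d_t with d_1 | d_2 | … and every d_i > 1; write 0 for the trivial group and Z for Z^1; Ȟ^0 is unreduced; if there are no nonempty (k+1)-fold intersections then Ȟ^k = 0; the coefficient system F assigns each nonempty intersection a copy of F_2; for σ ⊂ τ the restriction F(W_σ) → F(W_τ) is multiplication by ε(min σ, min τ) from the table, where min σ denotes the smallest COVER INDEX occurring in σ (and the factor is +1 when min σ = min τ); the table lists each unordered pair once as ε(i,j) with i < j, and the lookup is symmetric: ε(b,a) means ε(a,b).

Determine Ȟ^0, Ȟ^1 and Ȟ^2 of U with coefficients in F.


Ȟ^0 = Z/2, Ȟ^1 = Z/2 ⊕ Z/2 ⊕ Z/2, Ȟ^2 = 0

nerve simplices:
  W1={{t3},{t5},{t1,t3},{t1,t5},{t2,t5},{t3,t4},{t3,t5},{t4,t5},{t5,t6},{t5,t7},{t1,t3,t4},{t1,t5,t7},{t2,t5,t6},{t3,t4,t5}} W2={{t7},{t1,t7},{t2,t7},{t4,t7},{t5,t7},{t1,t5,t7}} W3={{t1},{t1,t3},{t1,t4},{t1,t5},{t1,t7},{t1,t3,t4},{t1,t5,t7}} W4={{t6},{t2,t6},{t4,t6},{t5,t6},{t2,t5,t6}} W5={{t4},{t1,t4},{t3,t4},{t4,t5},{t4,t6},{t4,t7},{t1,t3,t4},{t3,t4,t5}} W6={{t2},{t2,t5},{t2,t6},{t2,t7},{t2,t5,t6}}
  W12={{t5,t7},{t1,t5,t7}} W13={{t1,t3},{t1,t5},{t1,t3,t4},{t1,t5,t7}} W14={{t5,t6},{t2,t5,t6}} W15={{t3,t4},{t4,t5},{t1,t3,t4},{t3,t4,t5}} W16={{t2,t5},{t2,t5,t6}} W23={{t1,t7},{t1,t5,t7}} W25={{t4,t7}} W26={{t2,t7}} W35={{t1,t4},{t1,t3,t4}} W45={{t4,t6}} W46={{t2,t6},{t2,t5,t6}}
  W123={{t1,t5,t7}} W135={{t1,t3,t4}} W146={{t2,t5,t6}}
C dims 6,11,3; δ0: rk_F2 5; δ1: rk_F2 3
degree 0: 6−5−0 = 1 → Ȟ^0 ≅ Z/2
degree 1: 11−3−5 = 3 → Ȟ^1 ≅ Z/2 ⊕ Z/2 ⊕ Z/2
degree 2: 3−0−3 = 0 → Ȟ^2 ≅ 0


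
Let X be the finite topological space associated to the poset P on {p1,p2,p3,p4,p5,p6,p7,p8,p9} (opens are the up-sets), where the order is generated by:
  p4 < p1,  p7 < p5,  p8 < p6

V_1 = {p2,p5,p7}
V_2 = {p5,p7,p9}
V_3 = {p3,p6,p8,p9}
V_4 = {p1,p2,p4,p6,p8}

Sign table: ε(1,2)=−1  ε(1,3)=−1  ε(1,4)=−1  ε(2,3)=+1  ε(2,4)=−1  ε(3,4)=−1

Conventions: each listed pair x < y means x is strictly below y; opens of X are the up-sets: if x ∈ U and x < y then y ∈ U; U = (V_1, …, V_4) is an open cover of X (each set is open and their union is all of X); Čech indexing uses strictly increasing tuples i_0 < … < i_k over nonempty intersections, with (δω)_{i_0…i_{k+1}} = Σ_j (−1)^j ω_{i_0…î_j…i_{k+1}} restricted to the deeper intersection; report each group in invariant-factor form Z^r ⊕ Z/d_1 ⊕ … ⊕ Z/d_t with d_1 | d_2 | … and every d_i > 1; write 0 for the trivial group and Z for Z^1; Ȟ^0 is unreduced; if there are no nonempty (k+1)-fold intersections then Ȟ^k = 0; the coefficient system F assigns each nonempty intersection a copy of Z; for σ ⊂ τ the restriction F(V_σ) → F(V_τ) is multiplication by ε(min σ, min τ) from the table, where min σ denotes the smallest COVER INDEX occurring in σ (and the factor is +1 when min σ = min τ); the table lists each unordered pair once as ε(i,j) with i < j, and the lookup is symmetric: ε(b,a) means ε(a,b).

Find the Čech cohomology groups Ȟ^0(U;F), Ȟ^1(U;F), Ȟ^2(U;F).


Ȟ^0 = 0; Ȟ^1 = Z/2; Ȟ^2 = 0

nonempty intersections:
  V12={p5,p7} V14={p2} V23={p9} V34={p6,p8}
C dims 4,4; δ0: rk 4, SNF 1^3·2
Ȟ^0: (4−4)−0=0 ⇒ 0
Ȟ^1: (4−0)−4=0 plus torsion [2] ⇒ Z/2
Ȟ^2: (0−0)−0=0 ⇒ 0


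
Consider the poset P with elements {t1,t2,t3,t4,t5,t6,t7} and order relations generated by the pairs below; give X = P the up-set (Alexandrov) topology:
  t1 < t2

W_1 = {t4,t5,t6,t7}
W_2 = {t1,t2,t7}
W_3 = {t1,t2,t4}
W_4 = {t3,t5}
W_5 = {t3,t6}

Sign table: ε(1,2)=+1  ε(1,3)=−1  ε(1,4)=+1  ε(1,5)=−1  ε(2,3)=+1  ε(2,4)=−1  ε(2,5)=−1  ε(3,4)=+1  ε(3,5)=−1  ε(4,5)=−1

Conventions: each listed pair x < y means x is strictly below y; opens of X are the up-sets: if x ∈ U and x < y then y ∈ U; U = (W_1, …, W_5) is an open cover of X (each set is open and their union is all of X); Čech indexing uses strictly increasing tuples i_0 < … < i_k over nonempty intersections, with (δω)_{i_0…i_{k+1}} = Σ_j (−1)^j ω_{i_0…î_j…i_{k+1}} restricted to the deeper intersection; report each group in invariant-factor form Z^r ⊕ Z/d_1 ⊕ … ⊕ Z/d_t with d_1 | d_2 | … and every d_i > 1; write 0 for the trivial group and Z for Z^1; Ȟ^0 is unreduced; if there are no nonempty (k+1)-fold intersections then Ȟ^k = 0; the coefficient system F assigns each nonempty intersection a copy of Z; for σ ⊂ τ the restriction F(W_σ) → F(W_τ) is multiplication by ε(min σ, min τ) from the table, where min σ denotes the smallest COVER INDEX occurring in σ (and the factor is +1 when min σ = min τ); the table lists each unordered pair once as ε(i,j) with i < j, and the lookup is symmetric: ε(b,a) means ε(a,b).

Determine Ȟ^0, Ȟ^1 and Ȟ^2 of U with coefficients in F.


nonempty intersections:
  W12={t7} W13={t4} W14={t5} W15={t6} W23={t1,t2} W45={t3}
C dims 5,6; δ0: rk 5, SNF 1^4·2
Ȟ^0: (5−5)−0=0 ⇒ 0
Ȟ^1: (6−0)−5=1 plus torsion [2] ⇒ Z ⊕ Z/2
Ȟ^2: (0−0)−0=0 ⇒ 0

Ȟ^0 = 0; Ȟ^1 = Z ⊕ Z/2; Ȟ^2 = 0


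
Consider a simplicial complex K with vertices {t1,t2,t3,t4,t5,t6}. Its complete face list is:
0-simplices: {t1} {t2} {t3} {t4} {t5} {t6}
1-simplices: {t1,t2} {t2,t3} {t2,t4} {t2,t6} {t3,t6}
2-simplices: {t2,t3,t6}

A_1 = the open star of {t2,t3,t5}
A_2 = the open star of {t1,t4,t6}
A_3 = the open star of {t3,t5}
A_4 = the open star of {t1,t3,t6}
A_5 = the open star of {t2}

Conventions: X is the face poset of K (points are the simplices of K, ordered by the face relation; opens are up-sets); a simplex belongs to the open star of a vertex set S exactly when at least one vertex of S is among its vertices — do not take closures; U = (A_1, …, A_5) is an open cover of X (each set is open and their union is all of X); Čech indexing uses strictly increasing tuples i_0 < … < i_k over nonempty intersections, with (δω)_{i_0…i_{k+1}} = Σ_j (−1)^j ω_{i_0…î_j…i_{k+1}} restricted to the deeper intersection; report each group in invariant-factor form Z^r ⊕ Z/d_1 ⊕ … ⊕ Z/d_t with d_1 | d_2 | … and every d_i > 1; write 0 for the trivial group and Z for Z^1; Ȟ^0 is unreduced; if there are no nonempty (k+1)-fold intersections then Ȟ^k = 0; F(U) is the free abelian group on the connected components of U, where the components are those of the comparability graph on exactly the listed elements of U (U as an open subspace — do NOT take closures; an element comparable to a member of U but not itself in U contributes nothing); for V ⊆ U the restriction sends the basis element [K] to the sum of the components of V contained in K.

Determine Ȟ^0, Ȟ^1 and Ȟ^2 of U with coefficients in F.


nerve of the cover:
  A1={{t2},{t3},{t5},{t1,t2},{t2,t3},{t2,t4},{t2,t6},{t3,t6},{t2,t3,t6}} A2={{t1},{t4},{t6},{t1,t2},{t2,t4},{t2,t6},{t3,t6},{t2,t3,t6}} A3={{t3},{t5},{t2,t3},{t3,t6},{t2,t3,t6}} A4={{t1},{t3},{t6},{t1,t2},{t2,t3},{t2,t6},{t3,t6},{t2,t3,t6}} A5={{t2},{t1,t2},{t2,t3},{t2,t4},{t2,t6},{t2,t3,t6}}
  A12={{t1,t2},{t2,t4},{t2,t6},{t3,t6},{t2,t3,t6}} A13={{t3},{t5},{t2,t3},{t3,t6},{t2,t3,t6}} A14={{t3},{t1,t2},{t2,t3},{t2,t6},{t3,t6},{t2,t3,t6}} A15={{t2},{t1,t2},{t2,t3},{t2,t4},{t2,t6},{t2,t3,t6}} A23={{t3,t6},{t2,t3,t6}} A24={{t1},{t6},{t1,t2},{t2,t6},{t3,t6},{t2,t3,t6}} A25={{t1,t2},{t2,t4},{t2,t6},{t2,t3,t6}} A34={{t3},{t2,t3},{t3,t6},{t2,t3,t6}} A35={{t2,t3},{t2,t3,t6}} A45={{t1,t2},{t2,t3},{t2,t6},{t2,t3,t6}}
  A123={{t3,t6},{t2,t3,t6}} A124={{t1,t2},{t2,t6},{t3,t6},{t2,t3,t6}} A125={{t1,t2},{t2,t4},{t2,t6},{t2,t3,t6}} A134={{t3},{t2,t3},{t3,t6},{t2,t3,t6}} A135={{t2,t3},{t2,t3,t6}} A145={{t1,t2},{t2,t3},{t2,t6},{t2,t3,t6}} A234={{t3,t6},{t2,t3,t6}} A235={{t2,t3,t6}} A245={{t1,t2},{t2,t6},{t2,t3,t6}} A345={{t2,t3},{t2,t3,t6}}
  A1234={{t3,t6},{t2,t3,t6}} A1235={{t2,t3,t6}} A1245={{t1,t2},{t2,t6},{t2,t3,t6}} A1345={{t2,t3},{t2,t3,t6}} A2345={{t2,t3,t6}}
  A12345={{t2,t3,t6}}
components per intersection:
  A1: {{t2},{t3},{t1,t2},{t2,t3},{t2,t4},{t2,t6},{t3,t6},{t2,t3,t6}} {{t5}}
  A2: {{t1},{t1,t2}} {{t4},{t2,t4}} {{t6},{t2,t6},{t3,t6},{t2,t3,t6}}
  A3: {{t3},{t2,t3},{t3,t6},{t2,t3,t6}} {{t5}}
  A4: {{t1},{t1,t2}} {{t3},{t6},{t2,t3},{t2,t6},{t3,t6},{t2,t3,t6}}
  A5: {{t2},{t1,t2},{t2,t3},{t2,t4},{t2,t6},{t2,t3,t6}}
  A12: {{t1,t2}} {{t2,t4}} {{t2,t6},{t3,t6},{t2,t3,t6}}
  A13: {{t3},{t2,t3},{t3,t6},{t2,t3,t6}} {{t5}}
  A14: {{t3},{t2,t3},{t2,t6},{t3,t6},{t2,t3,t6}} {{t1,t2}}
  A15: {{t2},{t1,t2},{t2,t3},{t2,t4},{t2,t6},{t2,t3,t6}}
  A23: {{t3,t6},{t2,t3,t6}}
  A24: {{t1},{t1,t2}} {{t6},{t2,t6},{t3,t6},{t2,t3,t6}}
  A25: {{t1,t2}} {{t2,t4}} {{t2,t6},{t2,t3,t6}}
  A34: {{t3},{t2,t3},{t3,t6},{t2,t3,t6}}
  A35: {{t2,t3},{t2,t3,t6}}
  A45: {{t1,t2}} {{t2,t3},{t2,t6},{t2,t3,t6}}
  A123: {{t3,t6},{t2,t3,t6}}
  A124: {{t1,t2}} {{t2,t6},{t3,t6},{t2,t3,t6}}
  A125: {{t1,t2}} {{t2,t4}} {{t2,t6},{t2,t3,t6}}
  A134: {{t3},{t2,t3},{t3,t6},{t2,t3,t6}}
  A135: {{t2,t3},{t2,t3,t6}}
  A145: {{t1,t2}} {{t2,t3},{t2,t6},{t2,t3,t6}}
  A234: {{t3,t6},{t2,t3,t6}}
  A235: {{t2,t3,t6}}
  A245: {{t1,t2}} {{t2,t6},{t2,t3,t6}}
  A345: {{t2,t3},{t2,t3,t6}}
  A1234: {{t3,t6},{t2,t3,t6}}
  A1235: {{t2,t3,t6}}
  A1245: {{t1,t2}} {{t2,t6},{t2,t3,t6}}
  A1345: {{t2,t3},{t2,t3,t6}}
  A2345: {{t2,t3,t6}}
  A12345: {{t2,t3,t6}}
C dims 10,18,15,6; δ0: rk 8, SNF 1^8; δ1: rk 10, SNF 1^10; δ2: rk 5, SNF 1^5
Ȟ^0 = (10 − 8) − 0 = 2, so Ȟ^0 ≅ Z^2
Ȟ^1 = (18 − 10) − 8 = 0, so Ȟ^1 ≅ 0
Ȟ^2 = (15 − 5) − 10 = 0, so Ȟ^2 ≅ 0

Ȟ^0(U;F) ≅ Z^2; Ȟ^1(U;F) ≅ 0; Ȟ^2(U;F) ≅ 0
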